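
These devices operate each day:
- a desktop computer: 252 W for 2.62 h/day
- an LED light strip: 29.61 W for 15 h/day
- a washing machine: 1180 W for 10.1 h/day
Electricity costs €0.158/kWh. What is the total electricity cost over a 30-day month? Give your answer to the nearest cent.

€61.73

desktop computer: 252 W × 2.62 h × 30 d = 19,807 Wh = 19.81 kWh
LED light strip: 29.61 W × 15 h × 30 d = 13,324 Wh = 13.32 kWh
washing machine: 1180 W × 10.1 h × 30 d = 357,540 Wh = 357.5 kWh
Total energy = 19.81 + 13.32 + 357.5 = 390.7 kWh
Cost = 390.7 kWh × €0.158 = €61.73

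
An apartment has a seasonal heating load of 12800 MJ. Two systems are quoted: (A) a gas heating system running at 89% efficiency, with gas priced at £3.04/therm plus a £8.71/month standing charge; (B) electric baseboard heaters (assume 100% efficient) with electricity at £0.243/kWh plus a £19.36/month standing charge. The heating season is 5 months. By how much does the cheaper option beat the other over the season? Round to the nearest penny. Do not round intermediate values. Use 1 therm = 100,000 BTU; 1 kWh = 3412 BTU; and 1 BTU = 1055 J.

£502.91

Heat load = 12800 MJ = 12,800,000,000 J / 1055 = 12,132,701 BTU
Gas: input = 12,132,701 / 0.89 = 13,632,249 BTU = 136.3 therm → 136.3 × £3.04 = £414.42; + 5 × £8.71 standing = £457.97
Electric: 12,132,701 BTU / 3412 = 3,556 kWh → × £0.243 = £864.08; + 5 × £19.36 standing = £960.88
Difference = |£457.97 − £960.88| = £502.91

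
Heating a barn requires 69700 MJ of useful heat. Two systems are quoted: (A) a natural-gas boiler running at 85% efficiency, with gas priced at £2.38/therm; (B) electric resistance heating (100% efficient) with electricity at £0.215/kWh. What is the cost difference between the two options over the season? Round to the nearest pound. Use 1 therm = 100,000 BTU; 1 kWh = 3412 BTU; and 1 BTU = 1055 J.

Heat load = 69700 MJ = 69,700,000,000 J / 1055 = 66,066,351 BTU
Gas: input = 66,066,351 / 0.85 = 77,725,118 BTU = 777.3 therm → 777.3 × £2.38 = £1,849.86
Electric: 66,066,351 BTU / 3412 = 19,360 kWh → × £0.215 = £4,163.03
Difference = |£1,849.86 − £4,163.03| = £2,313.17 ≈ £2313

£2313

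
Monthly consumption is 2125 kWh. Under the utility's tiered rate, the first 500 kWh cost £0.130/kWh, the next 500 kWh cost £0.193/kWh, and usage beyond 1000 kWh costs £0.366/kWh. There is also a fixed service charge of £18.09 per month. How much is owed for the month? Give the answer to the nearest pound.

£591

First 500 kWh × £0.130 = £65.00
Next 500 kWh × £0.193 = £96.50
Remaining 1125 kWh × £0.366 = £411.75
Energy charge = £573.25; + service £18.09 = £591.34 ≈ £591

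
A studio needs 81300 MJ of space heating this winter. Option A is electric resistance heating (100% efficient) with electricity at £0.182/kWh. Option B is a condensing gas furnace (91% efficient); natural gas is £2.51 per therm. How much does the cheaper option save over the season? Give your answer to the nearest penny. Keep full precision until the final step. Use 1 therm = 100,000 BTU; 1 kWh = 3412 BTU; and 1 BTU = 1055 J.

Heat load = 81300 MJ = 81,300,000,000 J / 1055 = 77,061,611 BTU
Gas: input = 77,061,611 / 0.91 = 84,683,089 BTU = 846.8 therm → 846.8 × £2.51 = £2,125.55
Electric: 77,061,611 BTU / 3412 = 22,590 kWh → × £0.182 = £4,110.55
Difference = |£2,125.55 − £4,110.55| = £1,985.01

£1985.01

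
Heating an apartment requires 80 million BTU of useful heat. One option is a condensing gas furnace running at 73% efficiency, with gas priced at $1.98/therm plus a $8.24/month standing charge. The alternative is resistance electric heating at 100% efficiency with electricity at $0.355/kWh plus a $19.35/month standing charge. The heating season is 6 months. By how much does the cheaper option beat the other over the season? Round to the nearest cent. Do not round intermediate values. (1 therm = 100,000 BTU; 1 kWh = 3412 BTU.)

$6220.36

Heat load = 80 × 10⁶ BTU = 80,000,000 BTU
Gas: input = 80,000,000 / 0.73 = 109,589,041 BTU = 1,096 therm → 1,096 × $1.98 = $2,169.86; + 6 × $8.24 standing = $2,219.30
Electric: 80,000,000 BTU / 3412 = 23,450 kWh → × $0.355 = $8,323.56; + 6 × $19.35 standing = $8,439.66
Difference = |$2,219.30 − $8,439.66| = $6,220.36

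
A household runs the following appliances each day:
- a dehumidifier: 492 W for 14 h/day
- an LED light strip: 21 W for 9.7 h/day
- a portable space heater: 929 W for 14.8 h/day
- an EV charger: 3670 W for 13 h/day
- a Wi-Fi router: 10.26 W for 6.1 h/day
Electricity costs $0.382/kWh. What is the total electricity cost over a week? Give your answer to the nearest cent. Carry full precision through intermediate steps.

dehumidifier: 492 W × 14 h × 7 d = 48,216 Wh = 48.22 kWh
LED light strip: 21 W × 9.7 h × 7 d = 1,426 Wh = 1.426 kWh
portable space heater: 929 W × 14.8 h × 7 d = 96,244 Wh = 96.24 kWh
EV charger: 3670 W × 13 h × 7 d = 333,970 Wh = 334 kWh
Wi-Fi router: 10.26 W × 6.1 h × 7 d = 438 Wh = 0.4381 kWh
Total energy = 48.22 + 1.426 + 96.24 + 334 + 0.4381 = 480.3 kWh
Cost = 480.3 kWh × $0.382 = $183.47

$183.47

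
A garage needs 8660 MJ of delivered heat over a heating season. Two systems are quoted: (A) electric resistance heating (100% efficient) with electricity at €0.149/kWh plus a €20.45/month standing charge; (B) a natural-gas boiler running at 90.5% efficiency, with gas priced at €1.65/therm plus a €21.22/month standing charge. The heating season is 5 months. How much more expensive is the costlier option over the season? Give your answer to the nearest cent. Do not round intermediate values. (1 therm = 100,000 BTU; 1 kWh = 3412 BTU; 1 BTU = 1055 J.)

€204.95

Heat load = 8660 MJ = 8,660,000,000 J / 1055 = 8,208,531 BTU
Gas: input = 8,208,531 / 0.905 = 9,070,200 BTU = 90.7 therm → 90.7 × €1.65 = €149.66; + 5 × €21.22 standing = €255.76
Electric: 8,208,531 BTU / 3412 = 2,406 kWh → × €0.149 = €358.46; + 5 × €20.45 standing = €460.71
Difference = |€255.76 − €460.71| = €204.95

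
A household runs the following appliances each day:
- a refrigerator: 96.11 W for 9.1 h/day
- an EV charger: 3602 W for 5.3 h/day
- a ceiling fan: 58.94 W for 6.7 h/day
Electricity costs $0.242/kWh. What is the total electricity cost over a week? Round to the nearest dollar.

refrigerator: 96.11 W × 9.1 h × 7 d = 6,122 Wh = 6.122 kWh
EV charger: 3602 W × 5.3 h × 7 d = 133,634 Wh = 133.6 kWh
ceiling fan: 58.94 W × 6.7 h × 7 d = 2,764 Wh = 2.764 kWh
Total energy = 6.122 + 133.6 + 2.764 = 142.5 kWh
Cost = 142.5 kWh × $0.242 = $34.49 ≈ $34

$34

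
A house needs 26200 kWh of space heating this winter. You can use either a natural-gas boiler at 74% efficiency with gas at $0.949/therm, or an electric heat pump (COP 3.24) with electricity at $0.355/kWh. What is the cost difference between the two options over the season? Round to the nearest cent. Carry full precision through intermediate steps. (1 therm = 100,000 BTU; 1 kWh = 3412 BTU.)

$1724.26

Heat load = 26200 kWh × 3412 = 89,394,400 BTU
Gas: input = 89,394,400 / 0.74 = 120,803,243 BTU = 1,208 therm → 1,208 × $0.949 = $1,146.42
Heat pump: 89,394,400 BTU / 3412 = 26,200 kWh heat; / 3.24 = 8,086 kWh in → × $0.355 = $2,870.68
Difference = |$1,146.42 − $2,870.68| = $1,724.26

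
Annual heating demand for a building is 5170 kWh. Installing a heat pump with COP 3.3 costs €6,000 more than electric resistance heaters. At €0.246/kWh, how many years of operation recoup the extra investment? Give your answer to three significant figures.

Resistance: 5170 kWh × €0.246 = €1,271.82/yr
Heat pump: 5170 / 3.3 = 1567 kWh in → × €0.246 = €385.40/yr
Annual savings = €886.42
Payback = €6,000 / €886.42 = 6.77 years

6.77 years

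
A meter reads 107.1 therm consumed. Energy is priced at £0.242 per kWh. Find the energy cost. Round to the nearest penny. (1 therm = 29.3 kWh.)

107.1 therm × (29.3 kWh/therm) = 3,138 kWh
Cost = 3,138 kWh × £0.242/kWh = £759.40

£759.40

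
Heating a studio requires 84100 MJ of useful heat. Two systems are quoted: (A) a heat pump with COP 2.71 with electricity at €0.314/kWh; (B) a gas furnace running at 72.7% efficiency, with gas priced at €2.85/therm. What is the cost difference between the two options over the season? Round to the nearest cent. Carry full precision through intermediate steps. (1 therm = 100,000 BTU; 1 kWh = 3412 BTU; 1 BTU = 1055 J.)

Heat load = 84100 MJ = 84,100,000,000 J / 1055 = 79,715,640 BTU
Gas: input = 79,715,640 / 0.727 = 109,650,124 BTU = 1,097 therm → 1,097 × €2.85 = €3,125.03
Heat pump: 79,715,640 BTU / 3412 = 23,360 kWh heat; / 2.71 = 8,621 kWh in → × €0.314 = €2,707.04
Difference = |€3,125.03 − €2,707.04| = €417.99

€417.99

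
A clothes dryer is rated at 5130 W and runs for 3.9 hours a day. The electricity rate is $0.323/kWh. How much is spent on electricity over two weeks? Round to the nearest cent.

Energy = 5130 W × 3.9 h/day × 14 days = 280,098 Wh = 280.1 kWh
Cost = 280.1 kWh × $0.323/kWh = $90.47

$90.47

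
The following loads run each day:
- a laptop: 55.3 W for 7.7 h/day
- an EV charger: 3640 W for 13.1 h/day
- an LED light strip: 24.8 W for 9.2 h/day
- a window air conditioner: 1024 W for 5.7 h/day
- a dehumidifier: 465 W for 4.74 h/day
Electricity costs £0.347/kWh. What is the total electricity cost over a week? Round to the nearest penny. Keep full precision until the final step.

laptop: 55.3 W × 7.7 h × 7 d = 2,981 Wh = 2.981 kWh
EV charger: 3640 W × 13.1 h × 7 d = 333,788 Wh = 333.8 kWh
LED light strip: 24.8 W × 9.2 h × 7 d = 1,597 Wh = 1.597 kWh
window air conditioner: 1024 W × 5.7 h × 7 d = 40,858 Wh = 40.86 kWh
dehumidifier: 465 W × 4.74 h × 7 d = 15,429 Wh = 15.43 kWh
Total energy = 2.981 + 333.8 + 1.597 + 40.86 + 15.43 = 394.7 kWh
Cost = 394.7 kWh × £0.347 = £136.94

£136.94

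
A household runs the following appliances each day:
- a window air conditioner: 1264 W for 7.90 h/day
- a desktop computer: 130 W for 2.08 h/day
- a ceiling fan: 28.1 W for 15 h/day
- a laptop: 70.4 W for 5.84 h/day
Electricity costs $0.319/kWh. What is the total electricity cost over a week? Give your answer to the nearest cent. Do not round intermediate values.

window air conditioner: 1264 W × 7.90 h × 7 d = 69,899 Wh = 69.9 kWh
desktop computer: 130 W × 2.08 h × 7 d = 1,893 Wh = 1.893 kWh
ceiling fan: 28.1 W × 15 h × 7 d = 2,950 Wh = 2.95 kWh
laptop: 70.4 W × 5.84 h × 7 d = 2,878 Wh = 2.878 kWh
Total energy = 69.9 + 1.893 + 2.95 + 2.878 = 77.62 kWh
Cost = 77.62 kWh × $0.319 = $24.76

$24.76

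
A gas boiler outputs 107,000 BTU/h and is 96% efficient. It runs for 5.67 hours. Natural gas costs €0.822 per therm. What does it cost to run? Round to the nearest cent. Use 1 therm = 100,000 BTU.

€5.19

Heat delivered = 107,000 BTU/h × 5.67 h = 606,690 BTU
Gas input = 606,690 / 0.960 = 631,969 BTU
= 631,969 / 100,000 = 6.32 therm
Cost = 6.32 × €0.822/therm = €5.19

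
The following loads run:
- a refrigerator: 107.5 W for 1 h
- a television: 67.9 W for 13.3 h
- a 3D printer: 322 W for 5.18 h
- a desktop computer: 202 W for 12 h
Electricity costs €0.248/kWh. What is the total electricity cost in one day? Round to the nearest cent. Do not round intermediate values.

refrigerator: 107.5 W × 1 h = 108 Wh = 0.1075 kWh
television: 67.9 W × 13.3 h = 903 Wh = 0.9031 kWh
3D printer: 322 W × 5.18 h = 1,668 Wh = 1.668 kWh
desktop computer: 202 W × 12 h = 2,424 Wh = 2.424 kWh
Total energy = 0.1075 + 0.9031 + 1.668 + 2.424 = 5.103 kWh
Cost = 5.103 kWh × €0.248 = €1.27

€1.27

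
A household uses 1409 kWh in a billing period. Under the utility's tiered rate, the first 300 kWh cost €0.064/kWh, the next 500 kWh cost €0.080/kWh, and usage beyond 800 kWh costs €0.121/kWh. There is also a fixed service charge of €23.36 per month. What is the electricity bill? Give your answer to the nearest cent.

First 300 kWh × €0.064 = €19.20
Next 500 kWh × €0.080 = €40.00
Remaining 609 kWh × €0.121 = €73.69
Energy charge = €132.89; + service €23.36 = €156.25

€156.25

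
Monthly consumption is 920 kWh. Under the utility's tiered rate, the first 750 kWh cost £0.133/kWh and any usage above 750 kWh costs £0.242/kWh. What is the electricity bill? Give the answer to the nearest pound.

First 750 kWh × £0.133 = £99.75
Remaining 170 kWh × £0.242 = £41.14
Total = £140.89 ≈ £141

£141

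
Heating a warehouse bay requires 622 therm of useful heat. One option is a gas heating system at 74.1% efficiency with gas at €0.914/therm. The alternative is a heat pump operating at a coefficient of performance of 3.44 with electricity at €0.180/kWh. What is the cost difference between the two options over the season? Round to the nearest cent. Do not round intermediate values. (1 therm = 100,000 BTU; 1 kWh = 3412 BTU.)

Heat load = 622 therm × 100,000 = 62,200,000 BTU
Gas: input = 62,200,000 / 0.741 = 83,940,621 BTU = 839.4 therm → 839.4 × €0.914 = €767.22
Heat pump: 62,200,000 BTU / 3412 = 18,230 kWh heat; / 3.44 = 5,299 kWh in → × €0.180 = €953.88
Difference = |€767.22 − €953.88| = €186.67

€186.67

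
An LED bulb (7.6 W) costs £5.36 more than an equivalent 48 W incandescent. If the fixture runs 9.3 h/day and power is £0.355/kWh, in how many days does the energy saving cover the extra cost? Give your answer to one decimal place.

Power saved = 48 − 7.6 = 40.4 W
Daily energy saved = 40.4 W × 9.3 h = 375.7 Wh = 0.37572 kWh
Daily savings = 0.37572 × £0.355 = £0.1334
Payback = £5.36 / £0.1334 per day = 40.19 days

40.2 days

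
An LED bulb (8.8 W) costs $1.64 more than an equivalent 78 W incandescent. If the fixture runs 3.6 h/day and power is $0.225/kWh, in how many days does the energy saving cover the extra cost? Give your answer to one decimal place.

Power saved = 78 − 8.8 = 69.2 W
Daily energy saved = 69.2 W × 3.6 h = 249.1 Wh = 0.24912 kWh
Daily savings = 0.24912 × $0.225 = $0.0561
Payback = $1.64 / $0.0561 per day = 29.26 days

29.3 days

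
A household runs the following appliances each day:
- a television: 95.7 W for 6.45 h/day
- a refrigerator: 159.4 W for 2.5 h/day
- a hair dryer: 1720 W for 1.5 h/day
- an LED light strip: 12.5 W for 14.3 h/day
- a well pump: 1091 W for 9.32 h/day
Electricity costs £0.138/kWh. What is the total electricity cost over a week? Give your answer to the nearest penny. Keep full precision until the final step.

television: 95.7 W × 6.45 h × 7 d = 4,321 Wh = 4.321 kWh
refrigerator: 159.4 W × 2.5 h × 7 d = 2,790 Wh = 2.789 kWh
hair dryer: 1720 W × 1.5 h × 7 d = 18,060 Wh = 18.06 kWh
LED light strip: 12.5 W × 14.3 h × 7 d = 1,251 Wh = 1.251 kWh
well pump: 1091 W × 9.32 h × 7 d = 71,177 Wh = 71.18 kWh
Total energy = 4.321 + 2.789 + 18.06 + 1.251 + 71.18 = 97.6 kWh
Cost = 97.6 kWh × £0.138 = £13.47

£13.47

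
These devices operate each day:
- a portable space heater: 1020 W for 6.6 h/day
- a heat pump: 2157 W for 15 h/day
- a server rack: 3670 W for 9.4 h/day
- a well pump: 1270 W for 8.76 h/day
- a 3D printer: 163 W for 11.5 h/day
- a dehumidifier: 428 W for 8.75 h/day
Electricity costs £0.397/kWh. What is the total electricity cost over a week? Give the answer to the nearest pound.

portable space heater: 1020 W × 6.6 h × 7 d = 47,124 Wh = 47.12 kWh
heat pump: 2157 W × 15 h × 7 d = 226,485 Wh = 226.5 kWh
server rack: 3670 W × 9.4 h × 7 d = 241,486 Wh = 241.5 kWh
well pump: 1270 W × 8.76 h × 7 d = 77,876 Wh = 77.88 kWh
3D printer: 163 W × 11.5 h × 7 d = 13,122 Wh = 13.12 kWh
dehumidifier: 428 W × 8.75 h × 7 d = 26,215 Wh = 26.21 kWh
Total energy = 47.12 + 226.5 + 241.5 + 77.88 + 13.12 + 26.21 = 632.3 kWh
Cost = 632.3 kWh × £0.397 = £251.03 ≈ £251

£251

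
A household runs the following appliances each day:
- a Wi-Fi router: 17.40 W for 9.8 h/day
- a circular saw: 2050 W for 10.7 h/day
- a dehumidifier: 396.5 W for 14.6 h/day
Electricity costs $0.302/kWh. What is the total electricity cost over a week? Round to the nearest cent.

Wi-Fi router: 17.40 W × 9.8 h × 7 d = 1,194 Wh = 1.194 kWh
circular saw: 2050 W × 10.7 h × 7 d = 153,545 Wh = 153.5 kWh
dehumidifier: 396.5 W × 14.6 h × 7 d = 40,522 Wh = 40.52 kWh
Total energy = 1.194 + 153.5 + 40.52 = 195.3 kWh
Cost = 195.3 kWh × $0.302 = $58.97

$58.97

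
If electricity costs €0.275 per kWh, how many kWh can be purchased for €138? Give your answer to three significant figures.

502 kWh

€138 / €0.275 per kWh = 501.8 kWh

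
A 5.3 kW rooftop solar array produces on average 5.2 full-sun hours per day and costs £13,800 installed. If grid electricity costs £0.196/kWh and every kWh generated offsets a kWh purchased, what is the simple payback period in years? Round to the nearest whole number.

7 years

Daily generation = 5.3 kW × 5.2 h = 27.56 kWh
Annual generation = 27.56 × 365 = 10059 kWh
Annual savings = 10059 × £0.196 = £1,971.64
Payback = £13,800 / £1,971.64 = 7 years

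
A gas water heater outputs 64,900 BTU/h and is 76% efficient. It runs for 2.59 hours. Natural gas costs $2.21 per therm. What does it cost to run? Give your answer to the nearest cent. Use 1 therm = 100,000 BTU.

$4.89

Heat delivered = 64,900 BTU/h × 2.59 h = 168,091 BTU
Gas input = 168,091 / 0.76 = 221,172 BTU
= 221,172 / 100,000 = 2.212 therm
Cost = 2.212 × $2.21/therm = $4.89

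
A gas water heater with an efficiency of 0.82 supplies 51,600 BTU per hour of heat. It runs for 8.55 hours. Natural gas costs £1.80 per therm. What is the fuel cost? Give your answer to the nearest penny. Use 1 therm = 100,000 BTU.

Heat delivered = 51,600 BTU/h × 8.55 h = 441,180 BTU
Gas input = 441,180 / 0.82 = 538,024 BTU
= 538,024 / 100,000 = 5.38 therm
Cost = 5.38 × £1.80/therm = £9.68

£9.68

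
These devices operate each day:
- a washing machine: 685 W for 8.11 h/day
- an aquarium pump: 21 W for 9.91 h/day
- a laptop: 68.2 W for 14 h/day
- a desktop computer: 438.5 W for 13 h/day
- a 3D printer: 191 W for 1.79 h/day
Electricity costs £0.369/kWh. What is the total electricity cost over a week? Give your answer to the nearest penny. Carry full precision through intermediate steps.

£32.96

washing machine: 685 W × 8.11 h × 7 d = 38,887 Wh = 38.89 kWh
aquarium pump: 21 W × 9.91 h × 7 d = 1,457 Wh = 1.457 kWh
laptop: 68.2 W × 14 h × 7 d = 6,684 Wh = 6.684 kWh
desktop computer: 438.5 W × 13 h × 7 d = 39,904 Wh = 39.9 kWh
3D printer: 191 W × 1.79 h × 7 d = 2,393 Wh = 2.393 kWh
Total energy = 38.89 + 1.457 + 6.684 + 39.9 + 2.393 = 89.32 kWh
Cost = 89.32 kWh × £0.369 = £32.96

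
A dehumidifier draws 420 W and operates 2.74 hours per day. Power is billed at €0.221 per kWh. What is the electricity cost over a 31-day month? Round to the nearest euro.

Energy = 420 W × 2.74 h/day × 31 days = 35,675 Wh = 35.67 kWh
Cost = 35.67 kWh × €0.221/kWh = €7.88 ≈ €8

€8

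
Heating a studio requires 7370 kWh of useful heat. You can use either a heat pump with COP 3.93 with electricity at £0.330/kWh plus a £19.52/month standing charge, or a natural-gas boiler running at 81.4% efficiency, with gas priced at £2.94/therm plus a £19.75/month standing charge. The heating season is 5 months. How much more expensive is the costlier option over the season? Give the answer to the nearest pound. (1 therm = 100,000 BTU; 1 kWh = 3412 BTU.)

Heat load = 7370 kWh × 3412 = 25,146,440 BTU
Gas: input = 25,146,440 / 0.814 = 30,892,432 BTU = 308.9 therm → 308.9 × £2.94 = £908.24; + 5 × £19.75 standing = £1,006.99
Heat pump: 25,146,440 BTU / 3412 = 7,370 kWh heat; / 3.93 = 1,875 kWh in → × £0.330 = £618.85; + 5 × £19.52 standing = £716.45
Difference = |£1,006.99 − £716.45| = £290.53 ≈ £291

£291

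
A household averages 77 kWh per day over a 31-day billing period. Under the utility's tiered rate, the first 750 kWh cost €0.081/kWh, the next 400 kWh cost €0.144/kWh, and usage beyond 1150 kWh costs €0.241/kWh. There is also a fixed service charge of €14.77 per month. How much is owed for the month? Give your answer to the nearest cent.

€431.24

Usage = 77 kWh/day × 31 days = 2387 kWh
First 750 kWh × €0.081 = €60.75
Next 400 kWh × €0.144 = €57.60
Remaining 1237 kWh × €0.241 = €298.12
Energy charge = €416.47; + service €14.77 = €431.24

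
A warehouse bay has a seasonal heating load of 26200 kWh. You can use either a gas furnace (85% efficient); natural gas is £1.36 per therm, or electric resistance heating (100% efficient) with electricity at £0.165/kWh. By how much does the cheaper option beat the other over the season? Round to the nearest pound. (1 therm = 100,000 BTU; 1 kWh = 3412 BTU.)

£2893

Heat load = 26200 kWh × 3412 = 89,394,400 BTU
Gas: input = 89,394,400 / 0.85 = 105,169,882 BTU = 1,052 therm → 1,052 × £1.36 = £1,430.31
Electric: 89,394,400 BTU / 3412 = 26,200 kWh → × £0.165 = £4,323.00
Difference = |£1,430.31 − £4,323.00| = £2,892.69 ≈ £2893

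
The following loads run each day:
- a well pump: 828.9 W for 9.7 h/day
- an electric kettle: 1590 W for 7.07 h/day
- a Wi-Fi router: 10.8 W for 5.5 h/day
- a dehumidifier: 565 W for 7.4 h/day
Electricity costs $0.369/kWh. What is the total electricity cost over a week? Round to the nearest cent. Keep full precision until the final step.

well pump: 828.9 W × 9.7 h × 7 d = 56,282 Wh = 56.28 kWh
electric kettle: 1590 W × 7.07 h × 7 d = 78,689 Wh = 78.69 kWh
Wi-Fi router: 10.8 W × 5.5 h × 7 d = 416 Wh = 0.4158 kWh
dehumidifier: 565 W × 7.4 h × 7 d = 29,267 Wh = 29.27 kWh
Total energy = 56.28 + 78.69 + 0.4158 + 29.27 = 164.7 kWh
Cost = 164.7 kWh × $0.369 = $60.76

$60.76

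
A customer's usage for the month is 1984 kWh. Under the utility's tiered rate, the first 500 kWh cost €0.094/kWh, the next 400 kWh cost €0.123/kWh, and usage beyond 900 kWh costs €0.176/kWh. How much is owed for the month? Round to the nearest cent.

€286.98

First 500 kWh × €0.094 = €47.00
Next 400 kWh × €0.123 = €49.20
Remaining 1084 kWh × €0.176 = €190.78
Total = €286.98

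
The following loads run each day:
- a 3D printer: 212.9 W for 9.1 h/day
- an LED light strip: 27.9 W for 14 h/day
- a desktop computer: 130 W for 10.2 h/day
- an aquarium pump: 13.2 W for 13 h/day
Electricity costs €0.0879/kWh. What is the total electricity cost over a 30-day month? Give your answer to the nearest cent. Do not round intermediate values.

3D printer: 212.9 W × 9.1 h × 30 d = 58,122 Wh = 58.12 kWh
LED light strip: 27.9 W × 14 h × 30 d = 11,718 Wh = 11.72 kWh
desktop computer: 130 W × 10.2 h × 30 d = 39,780 Wh = 39.78 kWh
aquarium pump: 13.2 W × 13 h × 30 d = 5,148 Wh = 5.148 kWh
Total energy = 58.12 + 11.72 + 39.78 + 5.148 = 114.8 kWh
Cost = 114.8 kWh × €0.0879 = €10.09

€10.09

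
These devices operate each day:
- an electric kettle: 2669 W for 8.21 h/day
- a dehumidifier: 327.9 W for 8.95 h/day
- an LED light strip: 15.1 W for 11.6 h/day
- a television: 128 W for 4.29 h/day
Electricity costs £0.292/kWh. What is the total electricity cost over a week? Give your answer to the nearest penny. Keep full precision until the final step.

£52.27

electric kettle: 2669 W × 8.21 h × 7 d = 153,387 Wh = 153.4 kWh
dehumidifier: 327.9 W × 8.95 h × 7 d = 20,543 Wh = 20.54 kWh
LED light strip: 15.1 W × 11.6 h × 7 d = 1,226 Wh = 1.226 kWh
television: 128 W × 4.29 h × 7 d = 3,844 Wh = 3.844 kWh
Total energy = 153.4 + 20.54 + 1.226 + 3.844 = 179 kWh
Cost = 179 kWh × £0.292 = £52.27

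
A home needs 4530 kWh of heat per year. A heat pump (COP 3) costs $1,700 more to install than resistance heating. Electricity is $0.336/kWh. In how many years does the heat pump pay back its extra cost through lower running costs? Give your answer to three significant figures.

1.68 years

Resistance: 4530 kWh × $0.336 = $1,522.08/yr
Heat pump: 4530 / 3 = 1510 kWh in → × $0.336 = $507.36/yr
Annual savings = $1,014.72
Payback = $1,700 / $1,014.72 = 1.68 years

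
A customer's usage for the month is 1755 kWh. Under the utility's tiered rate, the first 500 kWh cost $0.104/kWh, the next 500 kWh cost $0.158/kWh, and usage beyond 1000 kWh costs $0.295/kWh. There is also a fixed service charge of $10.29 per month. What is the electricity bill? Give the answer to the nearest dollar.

First 500 kWh × $0.104 = $52.00
Next 500 kWh × $0.158 = $79.00
Remaining 755 kWh × $0.295 = $222.72
Energy charge = $353.73; + service $10.29 = $364.02 ≈ $364

$364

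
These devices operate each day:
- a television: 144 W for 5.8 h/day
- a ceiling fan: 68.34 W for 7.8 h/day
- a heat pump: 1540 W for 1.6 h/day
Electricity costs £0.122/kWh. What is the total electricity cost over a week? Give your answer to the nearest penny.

£3.27

television: 144 W × 5.8 h × 7 d = 5,846 Wh = 5.846 kWh
ceiling fan: 68.34 W × 7.8 h × 7 d = 3,731 Wh = 3.731 kWh
heat pump: 1540 W × 1.6 h × 7 d = 17,248 Wh = 17.25 kWh
Total energy = 5.846 + 3.731 + 17.25 = 26.83 kWh
Cost = 26.83 kWh × £0.122 = £3.27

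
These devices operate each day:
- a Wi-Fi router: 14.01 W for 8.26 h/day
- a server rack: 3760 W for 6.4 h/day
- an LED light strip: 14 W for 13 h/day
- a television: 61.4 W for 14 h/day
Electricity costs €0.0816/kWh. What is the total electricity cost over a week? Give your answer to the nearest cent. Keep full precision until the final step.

€14.41

Wi-Fi router: 14.01 W × 8.26 h × 7 d = 810 Wh = 0.8101 kWh
server rack: 3760 W × 6.4 h × 7 d = 168,448 Wh = 168.4 kWh
LED light strip: 14 W × 13 h × 7 d = 1,274 Wh = 1.274 kWh
television: 61.4 W × 14 h × 7 d = 6,017 Wh = 6.017 kWh
Total energy = 0.8101 + 168.4 + 1.274 + 6.017 = 176.5 kWh
Cost = 176.5 kWh × €0.0816 = €14.41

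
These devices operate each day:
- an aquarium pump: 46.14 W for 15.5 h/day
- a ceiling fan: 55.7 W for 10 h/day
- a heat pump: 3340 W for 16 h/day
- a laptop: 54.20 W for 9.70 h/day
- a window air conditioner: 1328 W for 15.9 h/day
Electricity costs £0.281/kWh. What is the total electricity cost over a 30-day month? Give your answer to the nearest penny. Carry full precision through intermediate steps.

£643.66

aquarium pump: 46.14 W × 15.5 h × 30 d = 21,455 Wh = 21.46 kWh
ceiling fan: 55.7 W × 10 h × 30 d = 16,710 Wh = 16.71 kWh
heat pump: 3340 W × 16 h × 30 d = 1,603,200 Wh = 1,603 kWh
laptop: 54.20 W × 9.70 h × 30 d = 15,772 Wh = 15.77 kWh
window air conditioner: 1328 W × 15.9 h × 30 d = 633,456 Wh = 633.5 kWh
Total energy = 21.46 + 16.71 + 1,603 + 15.77 + 633.5 = 2,291 kWh
Cost = 2,291 kWh × £0.281 = £643.66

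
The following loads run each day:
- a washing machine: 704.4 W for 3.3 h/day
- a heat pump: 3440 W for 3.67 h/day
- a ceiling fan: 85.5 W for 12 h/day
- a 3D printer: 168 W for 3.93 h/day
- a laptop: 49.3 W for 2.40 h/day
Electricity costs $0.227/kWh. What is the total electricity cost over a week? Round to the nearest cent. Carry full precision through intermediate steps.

washing machine: 704.4 W × 3.3 h × 7 d = 16,272 Wh = 16.27 kWh
heat pump: 3440 W × 3.67 h × 7 d = 88,374 Wh = 88.37 kWh
ceiling fan: 85.5 W × 12 h × 7 d = 7,182 Wh = 7.182 kWh
3D printer: 168 W × 3.93 h × 7 d = 4,622 Wh = 4.622 kWh
laptop: 49.3 W × 2.40 h × 7 d = 828 Wh = 0.8282 kWh
Total energy = 16.27 + 88.37 + 7.182 + 4.622 + 0.8282 = 117.3 kWh
Cost = 117.3 kWh × $0.227 = $26.62

$26.62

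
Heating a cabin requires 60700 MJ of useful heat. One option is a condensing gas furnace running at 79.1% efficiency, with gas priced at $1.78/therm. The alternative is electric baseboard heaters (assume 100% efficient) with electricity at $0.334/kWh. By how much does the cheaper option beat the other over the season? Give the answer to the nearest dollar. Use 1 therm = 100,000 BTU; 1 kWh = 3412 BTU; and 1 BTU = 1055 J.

Heat load = 60700 MJ = 60,700,000,000 J / 1055 = 57,535,545 BTU
Gas: input = 57,535,545 / 0.791 = 72,737,731 BTU = 727.4 therm → 727.4 × $1.78 = $1,294.73
Electric: 57,535,545 BTU / 3412 = 16,860 kWh → × $0.334 = $5,632.14
Difference = |$1,294.73 − $5,632.14| = $4,337.41 ≈ $4337

$4337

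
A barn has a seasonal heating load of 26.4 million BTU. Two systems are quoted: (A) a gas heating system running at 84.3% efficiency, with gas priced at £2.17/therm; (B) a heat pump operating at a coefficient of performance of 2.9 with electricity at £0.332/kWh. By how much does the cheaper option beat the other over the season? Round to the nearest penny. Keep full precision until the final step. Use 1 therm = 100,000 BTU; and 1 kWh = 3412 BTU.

Heat load = 26.4 × 10⁶ BTU = 26,400,000 BTU
Gas: input = 26,400,000 / 0.843 = 31,316,726 BTU = 313.2 therm → 313.2 × £2.17 = £679.57
Heat pump: 26,400,000 BTU / 3412 = 7,737 kWh heat; / 2.9 = 2,668 kWh in → × £0.332 = £885.80
Difference = |£679.57 − £885.80| = £206.23

£206.23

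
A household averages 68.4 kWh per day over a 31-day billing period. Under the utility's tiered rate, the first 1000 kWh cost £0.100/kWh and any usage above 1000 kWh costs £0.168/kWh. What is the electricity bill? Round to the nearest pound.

£288

Usage = 68.4 kWh/day × 31 days = 2120.4 kWh
First 1000 kWh × £0.100 = £100.00
Remaining 1120.4 kWh × £0.168 = £188.23
Total = £288.23 ≈ £288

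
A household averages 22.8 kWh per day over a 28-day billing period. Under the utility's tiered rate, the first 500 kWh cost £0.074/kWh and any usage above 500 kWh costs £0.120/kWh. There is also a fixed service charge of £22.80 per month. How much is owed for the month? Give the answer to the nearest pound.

Usage = 22.8 kWh/day × 28 days = 638.4 kWh
First 500 kWh × £0.074 = £37.00
Remaining 138.4 kWh × £0.120 = £16.61
Energy charge = £53.61; + service £22.80 = £76.41 ≈ £76

£76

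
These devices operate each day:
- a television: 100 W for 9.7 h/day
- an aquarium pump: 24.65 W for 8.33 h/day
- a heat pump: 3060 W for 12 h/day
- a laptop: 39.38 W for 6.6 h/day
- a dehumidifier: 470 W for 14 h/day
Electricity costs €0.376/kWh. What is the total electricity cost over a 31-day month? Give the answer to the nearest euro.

€521

television: 100 W × 9.7 h × 31 d = 30,070 Wh = 30.07 kWh
aquarium pump: 24.65 W × 8.33 h × 31 d = 6,365 Wh = 6.365 kWh
heat pump: 3060 W × 12 h × 31 d = 1,138,320 Wh = 1,138 kWh
laptop: 39.38 W × 6.6 h × 31 d = 8,057 Wh = 8.057 kWh
dehumidifier: 470 W × 14 h × 31 d = 203,980 Wh = 204 kWh
Total energy = 30.07 + 6.365 + 1,138 + 8.057 + 204 = 1,387 kWh
Cost = 1,387 kWh × €0.376 = €521.43 ≈ €521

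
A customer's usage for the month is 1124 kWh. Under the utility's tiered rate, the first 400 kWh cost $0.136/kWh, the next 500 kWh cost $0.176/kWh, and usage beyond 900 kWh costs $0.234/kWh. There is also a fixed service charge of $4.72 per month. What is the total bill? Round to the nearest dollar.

$200

First 400 kWh × $0.136 = $54.40
Next 500 kWh × $0.176 = $88.00
Remaining 224 kWh × $0.234 = $52.42
Energy charge = $194.82; + service $4.72 = $199.54 ≈ $200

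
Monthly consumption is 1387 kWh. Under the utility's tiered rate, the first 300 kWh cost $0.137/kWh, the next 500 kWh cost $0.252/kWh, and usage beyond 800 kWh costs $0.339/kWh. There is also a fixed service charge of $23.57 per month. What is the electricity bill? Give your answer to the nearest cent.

First 300 kWh × $0.137 = $41.10
Next 500 kWh × $0.252 = $126.00
Remaining 587 kWh × $0.339 = $198.99
Energy charge = $366.09; + service $23.57 = $389.66

$389.66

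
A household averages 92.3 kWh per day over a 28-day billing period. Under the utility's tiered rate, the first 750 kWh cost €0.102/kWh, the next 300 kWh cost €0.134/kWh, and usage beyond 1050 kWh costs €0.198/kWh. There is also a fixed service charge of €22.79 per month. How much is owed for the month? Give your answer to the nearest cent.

Usage = 92.3 kWh/day × 28 days = 2584.4 kWh
First 750 kWh × €0.102 = €76.50
Next 300 kWh × €0.134 = €40.20
Remaining 1534.4 kWh × €0.198 = €303.81
Energy charge = €420.51; + service €22.79 = €443.30

€443.30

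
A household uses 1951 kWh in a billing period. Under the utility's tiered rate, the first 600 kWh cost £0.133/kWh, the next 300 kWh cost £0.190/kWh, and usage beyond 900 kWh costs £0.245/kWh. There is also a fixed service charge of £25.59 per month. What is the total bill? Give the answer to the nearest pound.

First 600 kWh × £0.133 = £79.80
Next 300 kWh × £0.190 = £57.00
Remaining 1051 kWh × £0.245 = £257.50
Energy charge = £394.30; + service £25.59 = £419.88 ≈ £420

£420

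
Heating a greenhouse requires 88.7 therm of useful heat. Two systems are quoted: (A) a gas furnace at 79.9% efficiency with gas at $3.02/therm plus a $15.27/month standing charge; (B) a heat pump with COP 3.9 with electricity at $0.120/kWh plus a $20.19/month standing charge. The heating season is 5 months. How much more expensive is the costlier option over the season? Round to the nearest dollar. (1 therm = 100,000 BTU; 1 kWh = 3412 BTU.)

Heat load = 88.7 therm × 100,000 = 8,870,000 BTU
Gas: input = 8,870,000 / 0.799 = 11,101,377 BTU = 111 therm → 111 × $3.02 = $335.26; + 5 × $15.27 standing = $411.61
Heat pump: 8,870,000 BTU / 3412 = 2,600 kWh heat; / 3.9 = 666.6 kWh in → × $0.120 = $79.99; + 5 × $20.19 standing = $180.94
Difference = |$411.61 − $180.94| = $230.67 ≈ $231

$231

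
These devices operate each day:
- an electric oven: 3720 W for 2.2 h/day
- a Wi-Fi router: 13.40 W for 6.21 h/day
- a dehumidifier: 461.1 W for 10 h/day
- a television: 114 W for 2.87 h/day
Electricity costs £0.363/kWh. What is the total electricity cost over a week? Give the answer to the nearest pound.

£34

electric oven: 3720 W × 2.2 h × 7 d = 57,288 Wh = 57.29 kWh
Wi-Fi router: 13.40 W × 6.21 h × 7 d = 582 Wh = 0.5825 kWh
dehumidifier: 461.1 W × 10 h × 7 d = 32,277 Wh = 32.28 kWh
television: 114 W × 2.87 h × 7 d = 2,290 Wh = 2.29 kWh
Total energy = 57.29 + 0.5825 + 32.28 + 2.29 = 92.44 kWh
Cost = 92.44 kWh × £0.363 = £33.55 ≈ £34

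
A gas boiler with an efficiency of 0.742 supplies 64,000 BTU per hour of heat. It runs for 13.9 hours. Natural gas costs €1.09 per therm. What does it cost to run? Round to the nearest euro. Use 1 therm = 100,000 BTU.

Heat delivered = 64,000 BTU/h × 13.9 h = 889,600 BTU
Gas input = 889,600 / 0.742 = 1,198,922 BTU
= 1,198,922 / 100,000 = 11.99 therm
Cost = 11.99 × €1.09/therm = €13.07 ≈ €13

€13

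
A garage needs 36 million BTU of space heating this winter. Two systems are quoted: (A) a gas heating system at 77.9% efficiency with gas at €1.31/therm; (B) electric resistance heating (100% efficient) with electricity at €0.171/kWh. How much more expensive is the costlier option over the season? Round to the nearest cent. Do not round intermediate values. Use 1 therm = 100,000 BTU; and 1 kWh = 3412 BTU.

€1198.83

Heat load = 36 × 10⁶ BTU = 36,000,000 BTU
Gas: input = 36,000,000 / 0.779 = 46,213,094 BTU = 462.1 therm → 462.1 × €1.31 = €605.39
Electric: 36,000,000 BTU / 3412 = 10,550 kWh → × €0.171 = €1,804.22
Difference = |€605.39 − €1,804.22| = €1,198.83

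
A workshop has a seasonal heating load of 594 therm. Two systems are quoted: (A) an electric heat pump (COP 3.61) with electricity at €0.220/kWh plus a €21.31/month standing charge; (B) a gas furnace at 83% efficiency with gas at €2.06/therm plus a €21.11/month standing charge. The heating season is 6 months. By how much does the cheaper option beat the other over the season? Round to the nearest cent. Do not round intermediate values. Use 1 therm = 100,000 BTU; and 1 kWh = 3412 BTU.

€412.12

Heat load = 594 therm × 100,000 = 59,400,000 BTU
Gas: input = 59,400,000 / 0.83 = 71,566,265 BTU = 715.7 therm → 715.7 × €2.06 = €1,474.27; + 6 × €21.11 standing = €1,600.93
Heat pump: 59,400,000 BTU / 3412 = 17,410 kWh heat; / 3.61 = 4,822 kWh in → × €0.220 = €1,060.95; + 6 × €21.31 standing = €1,188.81
Difference = |€1,600.93 − €1,188.81| = €412.12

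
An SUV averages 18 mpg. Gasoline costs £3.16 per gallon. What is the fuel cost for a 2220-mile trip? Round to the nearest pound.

£390

Fuel = 2220 mi / 18 mpg = 123.3 gal
Cost = 123.3 gal × £3.16/gal = £389.73 ≈ £390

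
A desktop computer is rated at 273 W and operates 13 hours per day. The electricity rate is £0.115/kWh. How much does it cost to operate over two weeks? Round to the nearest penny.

£5.71

Energy = 273 W × 13 h/day × 14 days = 49,686 Wh = 49.69 kWh
Cost = 49.69 kWh × £0.115/kWh = £5.71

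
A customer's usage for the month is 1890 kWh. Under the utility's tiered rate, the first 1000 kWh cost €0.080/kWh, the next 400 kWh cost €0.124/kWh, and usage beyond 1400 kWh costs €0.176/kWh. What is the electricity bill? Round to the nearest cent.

First 1000 kWh × €0.080 = €80.00
Next 400 kWh × €0.124 = €49.60
Remaining 490 kWh × €0.176 = €86.24
Total = €215.84

€215.84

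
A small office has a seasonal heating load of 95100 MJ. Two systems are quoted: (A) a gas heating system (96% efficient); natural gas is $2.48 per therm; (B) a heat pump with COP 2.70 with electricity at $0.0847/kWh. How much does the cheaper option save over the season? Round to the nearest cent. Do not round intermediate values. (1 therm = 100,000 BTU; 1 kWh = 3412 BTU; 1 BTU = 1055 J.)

$1499.89

Heat load = 95100 MJ = 95,100,000,000 J / 1055 = 90,142,180 BTU
Gas: input = 90,142,180 / 0.96 = 93,898,104 BTU = 939 therm → 939 × $2.48 = $2,328.67
Heat pump: 90,142,180 BTU / 3412 = 26,420 kWh heat; / 2.70 = 9,785 kWh in → × $0.0847 = $828.78
Difference = |$2,328.67 − $828.78| = $1,499.89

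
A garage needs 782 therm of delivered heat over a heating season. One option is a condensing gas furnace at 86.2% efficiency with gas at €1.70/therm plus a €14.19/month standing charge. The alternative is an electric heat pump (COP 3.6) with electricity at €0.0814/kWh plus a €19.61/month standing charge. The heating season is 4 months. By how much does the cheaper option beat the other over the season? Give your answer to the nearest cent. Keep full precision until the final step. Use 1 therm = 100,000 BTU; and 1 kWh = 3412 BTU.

Heat load = 782 therm × 100,000 = 78,200,000 BTU
Gas: input = 78,200,000 / 0.862 = 90,719,258 BTU = 907.2 therm → 907.2 × €1.70 = €1,542.23; + 4 × €14.19 standing = €1,598.99
Heat pump: 78,200,000 BTU / 3412 = 22,920 kWh heat; / 3.6 = 6,366 kWh in → × €0.0814 = €518.23; + 4 × €19.61 standing = €596.67
Difference = |€1,598.99 − €596.67| = €1,002.32

€1002.32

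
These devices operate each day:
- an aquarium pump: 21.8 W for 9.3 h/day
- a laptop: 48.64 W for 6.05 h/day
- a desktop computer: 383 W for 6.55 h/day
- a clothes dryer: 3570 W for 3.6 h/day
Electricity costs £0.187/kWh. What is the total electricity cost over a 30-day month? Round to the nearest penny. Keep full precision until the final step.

£88.96

aquarium pump: 21.8 W × 9.3 h × 30 d = 6,082 Wh = 6.082 kWh
laptop: 48.64 W × 6.05 h × 30 d = 8,828 Wh = 8.828 kWh
desktop computer: 383 W × 6.55 h × 30 d = 75,260 Wh = 75.26 kWh
clothes dryer: 3570 W × 3.6 h × 30 d = 385,560 Wh = 385.6 kWh
Total energy = 6.082 + 8.828 + 75.26 + 385.6 = 475.7 kWh
Cost = 475.7 kWh × £0.187 = £88.96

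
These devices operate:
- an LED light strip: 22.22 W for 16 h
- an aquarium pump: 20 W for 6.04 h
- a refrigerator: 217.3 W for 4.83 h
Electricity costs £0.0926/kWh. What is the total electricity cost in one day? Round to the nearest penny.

LED light strip: 22.22 W × 16 h = 356 Wh = 0.3555 kWh
aquarium pump: 20 W × 6.04 h = 121 Wh = 0.1208 kWh
refrigerator: 217.3 W × 4.83 h = 1,050 Wh = 1.05 kWh
Total energy = 0.3555 + 0.1208 + 1.05 = 1.526 kWh
Cost = 1.526 kWh × £0.0926 = £0.14

£0.14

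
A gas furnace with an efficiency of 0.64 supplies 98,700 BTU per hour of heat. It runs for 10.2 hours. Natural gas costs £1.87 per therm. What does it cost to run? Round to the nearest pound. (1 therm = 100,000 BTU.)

£29

Heat delivered = 98,700 BTU/h × 10.2 h = 1,006,740 BTU
Gas input = 1,006,740 / 0.64 = 1,573,031 BTU
= 1,573,031 / 100,000 = 15.73 therm
Cost = 15.73 × £1.87/therm = £29.42 ≈ £29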